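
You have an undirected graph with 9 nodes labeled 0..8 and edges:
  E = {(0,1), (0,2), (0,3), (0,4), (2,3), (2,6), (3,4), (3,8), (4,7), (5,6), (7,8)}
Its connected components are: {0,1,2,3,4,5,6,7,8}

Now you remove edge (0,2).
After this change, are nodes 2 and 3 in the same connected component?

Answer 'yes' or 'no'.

Initial components: {0,1,2,3,4,5,6,7,8}
Removing edge (0,2): not a bridge — component count unchanged at 1.
New components: {0,1,2,3,4,5,6,7,8}
Are 2 and 3 in the same component? yes

Answer: yes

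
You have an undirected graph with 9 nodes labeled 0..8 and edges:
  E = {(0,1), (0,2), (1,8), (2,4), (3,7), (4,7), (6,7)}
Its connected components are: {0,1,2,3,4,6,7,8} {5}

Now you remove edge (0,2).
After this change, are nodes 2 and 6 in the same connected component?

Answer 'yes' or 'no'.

Initial components: {0,1,2,3,4,6,7,8} {5}
Removing edge (0,2): it was a bridge — component count 2 -> 3.
New components: {0,1,8} {2,3,4,6,7} {5}
Are 2 and 6 in the same component? yes

Answer: yes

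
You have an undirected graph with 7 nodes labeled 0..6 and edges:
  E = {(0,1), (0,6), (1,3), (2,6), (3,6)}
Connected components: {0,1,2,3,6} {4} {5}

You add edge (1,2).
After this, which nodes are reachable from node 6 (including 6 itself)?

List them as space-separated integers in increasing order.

Answer: 0 1 2 3 6

Derivation:
Before: nodes reachable from 6: {0,1,2,3,6}
Adding (1,2): both endpoints already in same component. Reachability from 6 unchanged.
After: nodes reachable from 6: {0,1,2,3,6}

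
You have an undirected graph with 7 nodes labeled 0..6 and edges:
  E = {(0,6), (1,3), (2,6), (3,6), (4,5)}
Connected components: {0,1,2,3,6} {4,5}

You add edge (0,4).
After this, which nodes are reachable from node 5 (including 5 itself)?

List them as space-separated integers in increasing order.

Answer: 0 1 2 3 4 5 6

Derivation:
Before: nodes reachable from 5: {4,5}
Adding (0,4): merges 5's component with another. Reachability grows.
After: nodes reachable from 5: {0,1,2,3,4,5,6}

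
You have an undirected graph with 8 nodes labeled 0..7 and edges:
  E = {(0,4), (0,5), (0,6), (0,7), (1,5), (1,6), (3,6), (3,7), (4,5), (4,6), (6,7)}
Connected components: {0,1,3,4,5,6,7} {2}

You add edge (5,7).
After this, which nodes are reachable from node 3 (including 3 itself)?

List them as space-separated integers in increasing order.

Before: nodes reachable from 3: {0,1,3,4,5,6,7}
Adding (5,7): both endpoints already in same component. Reachability from 3 unchanged.
After: nodes reachable from 3: {0,1,3,4,5,6,7}

Answer: 0 1 3 4 5 6 7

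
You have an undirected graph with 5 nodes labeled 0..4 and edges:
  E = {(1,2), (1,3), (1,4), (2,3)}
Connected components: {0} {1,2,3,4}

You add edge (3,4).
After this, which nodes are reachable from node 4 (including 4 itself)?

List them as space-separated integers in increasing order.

Answer: 1 2 3 4

Derivation:
Before: nodes reachable from 4: {1,2,3,4}
Adding (3,4): both endpoints already in same component. Reachability from 4 unchanged.
After: nodes reachable from 4: {1,2,3,4}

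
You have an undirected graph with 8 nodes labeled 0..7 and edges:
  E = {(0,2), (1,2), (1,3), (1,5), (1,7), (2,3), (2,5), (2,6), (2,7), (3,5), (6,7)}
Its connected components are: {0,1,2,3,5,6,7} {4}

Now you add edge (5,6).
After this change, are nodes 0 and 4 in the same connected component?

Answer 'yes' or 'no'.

Answer: no

Derivation:
Initial components: {0,1,2,3,5,6,7} {4}
Adding edge (5,6): both already in same component {0,1,2,3,5,6,7}. No change.
New components: {0,1,2,3,5,6,7} {4}
Are 0 and 4 in the same component? no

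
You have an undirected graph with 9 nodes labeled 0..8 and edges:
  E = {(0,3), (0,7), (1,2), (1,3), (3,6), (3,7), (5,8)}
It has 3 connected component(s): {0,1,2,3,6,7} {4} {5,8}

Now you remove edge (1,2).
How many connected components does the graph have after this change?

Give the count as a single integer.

Initial component count: 3
Remove (1,2): it was a bridge. Count increases: 3 -> 4.
  After removal, components: {0,1,3,6,7} {2} {4} {5,8}
New component count: 4

Answer: 4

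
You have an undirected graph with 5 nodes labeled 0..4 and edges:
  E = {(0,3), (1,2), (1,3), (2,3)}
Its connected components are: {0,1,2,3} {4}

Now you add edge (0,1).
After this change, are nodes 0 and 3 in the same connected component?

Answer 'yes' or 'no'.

Initial components: {0,1,2,3} {4}
Adding edge (0,1): both already in same component {0,1,2,3}. No change.
New components: {0,1,2,3} {4}
Are 0 and 3 in the same component? yes

Answer: yes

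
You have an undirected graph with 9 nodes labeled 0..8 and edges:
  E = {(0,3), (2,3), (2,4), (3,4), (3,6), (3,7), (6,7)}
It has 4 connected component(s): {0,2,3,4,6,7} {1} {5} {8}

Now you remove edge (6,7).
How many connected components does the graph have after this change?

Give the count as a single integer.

Answer: 4

Derivation:
Initial component count: 4
Remove (6,7): not a bridge. Count unchanged: 4.
  After removal, components: {0,2,3,4,6,7} {1} {5} {8}
New component count: 4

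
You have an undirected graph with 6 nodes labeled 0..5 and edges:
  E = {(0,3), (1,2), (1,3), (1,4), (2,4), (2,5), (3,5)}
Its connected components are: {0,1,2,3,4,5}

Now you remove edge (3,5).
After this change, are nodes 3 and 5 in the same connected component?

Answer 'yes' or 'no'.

Answer: yes

Derivation:
Initial components: {0,1,2,3,4,5}
Removing edge (3,5): not a bridge — component count unchanged at 1.
New components: {0,1,2,3,4,5}
Are 3 and 5 in the same component? yes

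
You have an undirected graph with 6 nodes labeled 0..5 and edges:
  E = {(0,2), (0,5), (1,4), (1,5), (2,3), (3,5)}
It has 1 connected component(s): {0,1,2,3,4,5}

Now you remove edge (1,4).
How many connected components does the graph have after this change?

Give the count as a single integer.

Initial component count: 1
Remove (1,4): it was a bridge. Count increases: 1 -> 2.
  After removal, components: {0,1,2,3,5} {4}
New component count: 2

Answer: 2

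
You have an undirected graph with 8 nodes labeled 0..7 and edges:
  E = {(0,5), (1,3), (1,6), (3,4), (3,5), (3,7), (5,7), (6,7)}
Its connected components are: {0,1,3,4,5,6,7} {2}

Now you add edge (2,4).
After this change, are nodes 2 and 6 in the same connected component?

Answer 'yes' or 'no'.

Answer: yes

Derivation:
Initial components: {0,1,3,4,5,6,7} {2}
Adding edge (2,4): merges {2} and {0,1,3,4,5,6,7}.
New components: {0,1,2,3,4,5,6,7}
Are 2 and 6 in the same component? yes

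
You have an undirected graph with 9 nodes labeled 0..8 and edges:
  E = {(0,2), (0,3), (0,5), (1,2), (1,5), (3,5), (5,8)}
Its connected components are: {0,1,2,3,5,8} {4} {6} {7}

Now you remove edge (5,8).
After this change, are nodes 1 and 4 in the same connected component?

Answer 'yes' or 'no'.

Initial components: {0,1,2,3,5,8} {4} {6} {7}
Removing edge (5,8): it was a bridge — component count 4 -> 5.
New components: {0,1,2,3,5} {4} {6} {7} {8}
Are 1 and 4 in the same component? no

Answer: no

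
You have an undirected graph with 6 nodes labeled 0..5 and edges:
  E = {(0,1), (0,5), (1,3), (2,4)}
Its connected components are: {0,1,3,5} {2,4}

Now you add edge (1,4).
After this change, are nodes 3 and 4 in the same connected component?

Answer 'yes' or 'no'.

Answer: yes

Derivation:
Initial components: {0,1,3,5} {2,4}
Adding edge (1,4): merges {0,1,3,5} and {2,4}.
New components: {0,1,2,3,4,5}
Are 3 and 4 in the same component? yes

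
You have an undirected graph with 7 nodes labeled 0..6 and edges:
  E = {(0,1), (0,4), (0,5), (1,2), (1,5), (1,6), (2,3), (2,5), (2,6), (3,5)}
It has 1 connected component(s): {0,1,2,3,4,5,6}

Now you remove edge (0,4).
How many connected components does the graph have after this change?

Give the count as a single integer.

Initial component count: 1
Remove (0,4): it was a bridge. Count increases: 1 -> 2.
  After removal, components: {0,1,2,3,5,6} {4}
New component count: 2

Answer: 2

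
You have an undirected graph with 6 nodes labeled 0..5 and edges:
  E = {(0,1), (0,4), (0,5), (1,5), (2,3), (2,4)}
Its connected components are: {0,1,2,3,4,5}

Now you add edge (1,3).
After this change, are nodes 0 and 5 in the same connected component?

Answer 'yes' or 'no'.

Answer: yes

Derivation:
Initial components: {0,1,2,3,4,5}
Adding edge (1,3): both already in same component {0,1,2,3,4,5}. No change.
New components: {0,1,2,3,4,5}
Are 0 and 5 in the same component? yes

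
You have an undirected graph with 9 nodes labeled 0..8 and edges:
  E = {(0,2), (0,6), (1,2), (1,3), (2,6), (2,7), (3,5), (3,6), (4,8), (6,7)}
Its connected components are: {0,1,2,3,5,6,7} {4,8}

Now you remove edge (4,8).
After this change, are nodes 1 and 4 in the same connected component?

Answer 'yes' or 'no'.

Initial components: {0,1,2,3,5,6,7} {4,8}
Removing edge (4,8): it was a bridge — component count 2 -> 3.
New components: {0,1,2,3,5,6,7} {4} {8}
Are 1 and 4 in the same component? no

Answer: no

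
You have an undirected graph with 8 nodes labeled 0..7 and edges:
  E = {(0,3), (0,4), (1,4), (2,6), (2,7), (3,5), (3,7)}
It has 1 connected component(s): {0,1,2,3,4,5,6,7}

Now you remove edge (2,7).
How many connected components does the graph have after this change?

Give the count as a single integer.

Answer: 2

Derivation:
Initial component count: 1
Remove (2,7): it was a bridge. Count increases: 1 -> 2.
  After removal, components: {0,1,3,4,5,7} {2,6}
New component count: 2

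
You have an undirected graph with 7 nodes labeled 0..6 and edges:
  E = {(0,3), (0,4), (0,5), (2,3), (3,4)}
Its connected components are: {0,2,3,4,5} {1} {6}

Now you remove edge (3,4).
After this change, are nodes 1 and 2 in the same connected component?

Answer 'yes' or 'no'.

Initial components: {0,2,3,4,5} {1} {6}
Removing edge (3,4): not a bridge — component count unchanged at 3.
New components: {0,2,3,4,5} {1} {6}
Are 1 and 2 in the same component? no

Answer: no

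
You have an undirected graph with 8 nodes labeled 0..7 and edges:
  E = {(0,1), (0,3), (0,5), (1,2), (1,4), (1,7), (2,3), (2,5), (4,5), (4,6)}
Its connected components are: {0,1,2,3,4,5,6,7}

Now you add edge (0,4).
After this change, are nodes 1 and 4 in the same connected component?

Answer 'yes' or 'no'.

Answer: yes

Derivation:
Initial components: {0,1,2,3,4,5,6,7}
Adding edge (0,4): both already in same component {0,1,2,3,4,5,6,7}. No change.
New components: {0,1,2,3,4,5,6,7}
Are 1 and 4 in the same component? yes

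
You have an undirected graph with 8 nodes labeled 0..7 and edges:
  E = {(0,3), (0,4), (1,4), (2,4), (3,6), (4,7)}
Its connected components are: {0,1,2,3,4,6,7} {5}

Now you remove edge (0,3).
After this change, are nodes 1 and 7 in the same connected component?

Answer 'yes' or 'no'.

Initial components: {0,1,2,3,4,6,7} {5}
Removing edge (0,3): it was a bridge — component count 2 -> 3.
New components: {0,1,2,4,7} {3,6} {5}
Are 1 and 7 in the same component? yes

Answer: yes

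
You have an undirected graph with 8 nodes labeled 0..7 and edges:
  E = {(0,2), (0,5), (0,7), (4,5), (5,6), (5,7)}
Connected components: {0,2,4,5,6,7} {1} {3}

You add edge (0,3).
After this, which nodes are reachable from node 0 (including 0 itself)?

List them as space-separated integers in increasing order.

Answer: 0 2 3 4 5 6 7

Derivation:
Before: nodes reachable from 0: {0,2,4,5,6,7}
Adding (0,3): merges 0's component with another. Reachability grows.
After: nodes reachable from 0: {0,2,3,4,5,6,7}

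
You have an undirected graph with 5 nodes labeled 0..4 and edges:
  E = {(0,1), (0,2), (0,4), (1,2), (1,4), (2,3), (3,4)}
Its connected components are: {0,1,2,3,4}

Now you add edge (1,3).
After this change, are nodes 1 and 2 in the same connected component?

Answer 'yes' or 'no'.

Initial components: {0,1,2,3,4}
Adding edge (1,3): both already in same component {0,1,2,3,4}. No change.
New components: {0,1,2,3,4}
Are 1 and 2 in the same component? yes

Answer: yes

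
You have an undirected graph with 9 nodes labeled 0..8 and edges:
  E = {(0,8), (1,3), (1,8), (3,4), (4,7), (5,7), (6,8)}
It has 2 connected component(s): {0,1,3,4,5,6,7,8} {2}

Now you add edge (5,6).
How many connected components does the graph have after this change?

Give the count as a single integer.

Answer: 2

Derivation:
Initial component count: 2
Add (5,6): endpoints already in same component. Count unchanged: 2.
New component count: 2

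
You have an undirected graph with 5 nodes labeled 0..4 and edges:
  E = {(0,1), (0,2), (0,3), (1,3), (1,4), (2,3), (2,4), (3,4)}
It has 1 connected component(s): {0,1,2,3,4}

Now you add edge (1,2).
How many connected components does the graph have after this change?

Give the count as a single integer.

Answer: 1

Derivation:
Initial component count: 1
Add (1,2): endpoints already in same component. Count unchanged: 1.
New component count: 1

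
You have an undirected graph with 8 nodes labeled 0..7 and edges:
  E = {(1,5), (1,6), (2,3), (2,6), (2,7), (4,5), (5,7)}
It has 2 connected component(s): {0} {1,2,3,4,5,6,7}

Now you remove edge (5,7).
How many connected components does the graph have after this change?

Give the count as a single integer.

Initial component count: 2
Remove (5,7): not a bridge. Count unchanged: 2.
  After removal, components: {0} {1,2,3,4,5,6,7}
New component count: 2

Answer: 2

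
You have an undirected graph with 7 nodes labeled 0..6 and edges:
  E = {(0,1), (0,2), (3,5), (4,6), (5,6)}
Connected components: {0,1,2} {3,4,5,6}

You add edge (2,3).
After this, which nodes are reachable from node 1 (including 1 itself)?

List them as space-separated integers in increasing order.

Before: nodes reachable from 1: {0,1,2}
Adding (2,3): merges 1's component with another. Reachability grows.
After: nodes reachable from 1: {0,1,2,3,4,5,6}

Answer: 0 1 2 3 4 5 6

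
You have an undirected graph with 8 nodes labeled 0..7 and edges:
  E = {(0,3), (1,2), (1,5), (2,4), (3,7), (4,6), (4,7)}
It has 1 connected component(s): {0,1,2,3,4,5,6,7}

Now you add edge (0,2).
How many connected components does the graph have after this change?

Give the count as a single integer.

Answer: 1

Derivation:
Initial component count: 1
Add (0,2): endpoints already in same component. Count unchanged: 1.
New component count: 1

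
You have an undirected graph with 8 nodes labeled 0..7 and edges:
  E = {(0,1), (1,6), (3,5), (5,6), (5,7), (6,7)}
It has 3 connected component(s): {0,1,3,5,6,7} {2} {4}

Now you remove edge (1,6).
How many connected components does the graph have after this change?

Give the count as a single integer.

Answer: 4

Derivation:
Initial component count: 3
Remove (1,6): it was a bridge. Count increases: 3 -> 4.
  After removal, components: {0,1} {2} {3,5,6,7} {4}
New component count: 4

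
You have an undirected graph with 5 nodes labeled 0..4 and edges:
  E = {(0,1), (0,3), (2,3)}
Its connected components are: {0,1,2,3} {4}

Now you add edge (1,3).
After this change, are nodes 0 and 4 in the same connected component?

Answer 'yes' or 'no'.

Answer: no

Derivation:
Initial components: {0,1,2,3} {4}
Adding edge (1,3): both already in same component {0,1,2,3}. No change.
New components: {0,1,2,3} {4}
Are 0 and 4 in the same component? no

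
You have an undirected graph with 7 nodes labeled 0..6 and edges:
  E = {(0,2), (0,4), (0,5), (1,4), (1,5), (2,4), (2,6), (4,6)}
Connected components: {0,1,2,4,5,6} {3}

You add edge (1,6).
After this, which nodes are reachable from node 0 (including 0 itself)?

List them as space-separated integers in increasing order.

Before: nodes reachable from 0: {0,1,2,4,5,6}
Adding (1,6): both endpoints already in same component. Reachability from 0 unchanged.
After: nodes reachable from 0: {0,1,2,4,5,6}

Answer: 0 1 2 4 5 6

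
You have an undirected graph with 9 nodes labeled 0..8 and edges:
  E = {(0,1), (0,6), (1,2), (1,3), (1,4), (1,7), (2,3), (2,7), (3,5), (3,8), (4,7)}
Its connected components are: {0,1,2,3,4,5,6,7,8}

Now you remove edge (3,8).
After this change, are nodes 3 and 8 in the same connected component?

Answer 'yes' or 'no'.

Initial components: {0,1,2,3,4,5,6,7,8}
Removing edge (3,8): it was a bridge — component count 1 -> 2.
New components: {0,1,2,3,4,5,6,7} {8}
Are 3 and 8 in the same component? no

Answer: no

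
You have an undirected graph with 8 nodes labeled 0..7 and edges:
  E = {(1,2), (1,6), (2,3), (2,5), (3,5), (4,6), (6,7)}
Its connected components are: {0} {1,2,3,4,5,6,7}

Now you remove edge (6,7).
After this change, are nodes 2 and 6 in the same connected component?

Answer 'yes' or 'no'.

Initial components: {0} {1,2,3,4,5,6,7}
Removing edge (6,7): it was a bridge — component count 2 -> 3.
New components: {0} {1,2,3,4,5,6} {7}
Are 2 and 6 in the same component? yes

Answer: yes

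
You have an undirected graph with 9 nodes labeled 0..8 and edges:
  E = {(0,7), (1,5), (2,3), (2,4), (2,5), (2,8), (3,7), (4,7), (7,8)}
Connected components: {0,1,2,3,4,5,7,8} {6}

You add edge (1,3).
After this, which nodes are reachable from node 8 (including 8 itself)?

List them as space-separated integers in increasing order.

Before: nodes reachable from 8: {0,1,2,3,4,5,7,8}
Adding (1,3): both endpoints already in same component. Reachability from 8 unchanged.
After: nodes reachable from 8: {0,1,2,3,4,5,7,8}

Answer: 0 1 2 3 4 5 7 8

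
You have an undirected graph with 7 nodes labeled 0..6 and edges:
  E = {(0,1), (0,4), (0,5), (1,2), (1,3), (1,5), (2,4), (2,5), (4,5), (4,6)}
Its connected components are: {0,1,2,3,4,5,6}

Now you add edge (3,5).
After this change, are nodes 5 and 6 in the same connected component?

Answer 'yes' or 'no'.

Initial components: {0,1,2,3,4,5,6}
Adding edge (3,5): both already in same component {0,1,2,3,4,5,6}. No change.
New components: {0,1,2,3,4,5,6}
Are 5 and 6 in the same component? yes

Answer: yes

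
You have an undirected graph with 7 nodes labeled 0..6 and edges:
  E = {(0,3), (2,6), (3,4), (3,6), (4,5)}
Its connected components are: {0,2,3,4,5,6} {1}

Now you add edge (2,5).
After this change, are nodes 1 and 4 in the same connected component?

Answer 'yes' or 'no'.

Answer: no

Derivation:
Initial components: {0,2,3,4,5,6} {1}
Adding edge (2,5): both already in same component {0,2,3,4,5,6}. No change.
New components: {0,2,3,4,5,6} {1}
Are 1 and 4 in the same component? no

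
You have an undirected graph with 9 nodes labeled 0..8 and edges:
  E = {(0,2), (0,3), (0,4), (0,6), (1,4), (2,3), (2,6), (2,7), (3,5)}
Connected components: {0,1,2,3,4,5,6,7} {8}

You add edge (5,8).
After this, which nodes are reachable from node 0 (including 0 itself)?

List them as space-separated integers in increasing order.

Before: nodes reachable from 0: {0,1,2,3,4,5,6,7}
Adding (5,8): merges 0's component with another. Reachability grows.
After: nodes reachable from 0: {0,1,2,3,4,5,6,7,8}

Answer: 0 1 2 3 4 5 6 7 8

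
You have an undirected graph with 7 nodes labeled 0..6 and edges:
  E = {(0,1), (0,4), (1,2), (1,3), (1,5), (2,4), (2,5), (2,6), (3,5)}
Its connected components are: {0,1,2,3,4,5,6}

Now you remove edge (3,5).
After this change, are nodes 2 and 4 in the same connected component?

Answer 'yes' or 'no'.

Initial components: {0,1,2,3,4,5,6}
Removing edge (3,5): not a bridge — component count unchanged at 1.
New components: {0,1,2,3,4,5,6}
Are 2 and 4 in the same component? yes

Answer: yes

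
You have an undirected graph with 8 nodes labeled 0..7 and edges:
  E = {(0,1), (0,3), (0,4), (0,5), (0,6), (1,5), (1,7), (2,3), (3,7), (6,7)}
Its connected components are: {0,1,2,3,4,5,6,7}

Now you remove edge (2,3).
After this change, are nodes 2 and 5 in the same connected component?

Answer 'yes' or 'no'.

Answer: no

Derivation:
Initial components: {0,1,2,3,4,5,6,7}
Removing edge (2,3): it was a bridge — component count 1 -> 2.
New components: {0,1,3,4,5,6,7} {2}
Are 2 and 5 in the same component? no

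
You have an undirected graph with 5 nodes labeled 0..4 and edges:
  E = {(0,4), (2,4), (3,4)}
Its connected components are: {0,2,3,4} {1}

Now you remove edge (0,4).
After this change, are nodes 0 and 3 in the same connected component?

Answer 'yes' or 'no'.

Initial components: {0,2,3,4} {1}
Removing edge (0,4): it was a bridge — component count 2 -> 3.
New components: {0} {1} {2,3,4}
Are 0 and 3 in the same component? no

Answer: no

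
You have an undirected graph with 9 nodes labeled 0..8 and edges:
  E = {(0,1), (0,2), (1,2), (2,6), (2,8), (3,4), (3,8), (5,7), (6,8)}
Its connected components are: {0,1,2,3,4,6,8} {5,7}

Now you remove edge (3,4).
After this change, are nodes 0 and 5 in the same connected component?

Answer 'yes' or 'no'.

Answer: no

Derivation:
Initial components: {0,1,2,3,4,6,8} {5,7}
Removing edge (3,4): it was a bridge — component count 2 -> 3.
New components: {0,1,2,3,6,8} {4} {5,7}
Are 0 and 5 in the same component? no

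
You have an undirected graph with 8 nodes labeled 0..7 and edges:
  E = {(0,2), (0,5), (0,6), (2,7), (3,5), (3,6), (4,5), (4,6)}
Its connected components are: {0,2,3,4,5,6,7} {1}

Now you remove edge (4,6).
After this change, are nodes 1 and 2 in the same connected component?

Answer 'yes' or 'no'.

Answer: no

Derivation:
Initial components: {0,2,3,4,5,6,7} {1}
Removing edge (4,6): not a bridge — component count unchanged at 2.
New components: {0,2,3,4,5,6,7} {1}
Are 1 and 2 in the same component? no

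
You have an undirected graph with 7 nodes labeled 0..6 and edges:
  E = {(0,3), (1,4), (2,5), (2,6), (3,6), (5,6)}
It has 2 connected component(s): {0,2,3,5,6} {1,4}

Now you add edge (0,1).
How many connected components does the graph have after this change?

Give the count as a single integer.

Initial component count: 2
Add (0,1): merges two components. Count decreases: 2 -> 1.
New component count: 1

Answer: 1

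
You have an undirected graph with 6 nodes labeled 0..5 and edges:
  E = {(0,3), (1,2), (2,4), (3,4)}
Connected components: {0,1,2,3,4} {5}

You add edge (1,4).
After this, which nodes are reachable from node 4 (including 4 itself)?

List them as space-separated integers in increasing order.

Answer: 0 1 2 3 4

Derivation:
Before: nodes reachable from 4: {0,1,2,3,4}
Adding (1,4): both endpoints already in same component. Reachability from 4 unchanged.
After: nodes reachable from 4: {0,1,2,3,4}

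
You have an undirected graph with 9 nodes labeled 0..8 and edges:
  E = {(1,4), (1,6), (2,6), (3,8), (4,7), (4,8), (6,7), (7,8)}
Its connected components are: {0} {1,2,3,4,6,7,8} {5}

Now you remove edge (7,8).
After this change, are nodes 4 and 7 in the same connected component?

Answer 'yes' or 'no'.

Initial components: {0} {1,2,3,4,6,7,8} {5}
Removing edge (7,8): not a bridge — component count unchanged at 3.
New components: {0} {1,2,3,4,6,7,8} {5}
Are 4 and 7 in the same component? yes

Answer: yes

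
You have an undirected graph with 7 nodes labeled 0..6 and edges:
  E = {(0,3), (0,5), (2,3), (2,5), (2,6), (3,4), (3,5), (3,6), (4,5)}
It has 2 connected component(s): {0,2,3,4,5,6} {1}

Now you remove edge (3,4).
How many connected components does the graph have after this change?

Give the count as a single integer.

Initial component count: 2
Remove (3,4): not a bridge. Count unchanged: 2.
  After removal, components: {0,2,3,4,5,6} {1}
New component count: 2

Answer: 2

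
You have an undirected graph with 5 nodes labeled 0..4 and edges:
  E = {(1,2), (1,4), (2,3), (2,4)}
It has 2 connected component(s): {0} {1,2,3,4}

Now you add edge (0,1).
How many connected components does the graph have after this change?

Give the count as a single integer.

Answer: 1

Derivation:
Initial component count: 2
Add (0,1): merges two components. Count decreases: 2 -> 1.
New component count: 1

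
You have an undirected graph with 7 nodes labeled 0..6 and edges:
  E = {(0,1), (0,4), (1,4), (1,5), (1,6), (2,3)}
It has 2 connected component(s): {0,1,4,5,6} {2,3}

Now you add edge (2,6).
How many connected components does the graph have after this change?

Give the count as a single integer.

Initial component count: 2
Add (2,6): merges two components. Count decreases: 2 -> 1.
New component count: 1

Answer: 1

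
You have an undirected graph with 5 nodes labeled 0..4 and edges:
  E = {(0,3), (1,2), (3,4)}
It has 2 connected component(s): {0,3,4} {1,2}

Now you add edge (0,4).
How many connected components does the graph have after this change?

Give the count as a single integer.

Answer: 2

Derivation:
Initial component count: 2
Add (0,4): endpoints already in same component. Count unchanged: 2.
New component count: 2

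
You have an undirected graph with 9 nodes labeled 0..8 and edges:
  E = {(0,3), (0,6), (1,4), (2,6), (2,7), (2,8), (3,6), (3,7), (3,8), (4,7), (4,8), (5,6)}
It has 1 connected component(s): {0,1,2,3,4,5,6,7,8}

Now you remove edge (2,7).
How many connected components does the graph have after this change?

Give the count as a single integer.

Initial component count: 1
Remove (2,7): not a bridge. Count unchanged: 1.
  After removal, components: {0,1,2,3,4,5,6,7,8}
New component count: 1

Answer: 1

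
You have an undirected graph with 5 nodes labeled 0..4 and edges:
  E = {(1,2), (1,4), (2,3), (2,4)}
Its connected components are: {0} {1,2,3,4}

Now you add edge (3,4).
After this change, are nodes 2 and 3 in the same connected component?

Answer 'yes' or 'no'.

Answer: yes

Derivation:
Initial components: {0} {1,2,3,4}
Adding edge (3,4): both already in same component {1,2,3,4}. No change.
New components: {0} {1,2,3,4}
Are 2 and 3 in the same component? yes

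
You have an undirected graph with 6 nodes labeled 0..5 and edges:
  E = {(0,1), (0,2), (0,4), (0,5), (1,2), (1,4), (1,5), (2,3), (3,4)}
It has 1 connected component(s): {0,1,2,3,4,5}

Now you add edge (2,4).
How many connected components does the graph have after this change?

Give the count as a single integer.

Initial component count: 1
Add (2,4): endpoints already in same component. Count unchanged: 1.
New component count: 1

Answer: 1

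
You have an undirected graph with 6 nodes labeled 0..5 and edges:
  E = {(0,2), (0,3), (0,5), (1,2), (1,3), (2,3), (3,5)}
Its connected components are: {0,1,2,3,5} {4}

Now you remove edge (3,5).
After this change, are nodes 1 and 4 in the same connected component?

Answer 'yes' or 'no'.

Answer: no

Derivation:
Initial components: {0,1,2,3,5} {4}
Removing edge (3,5): not a bridge — component count unchanged at 2.
New components: {0,1,2,3,5} {4}
Are 1 and 4 in the same component? no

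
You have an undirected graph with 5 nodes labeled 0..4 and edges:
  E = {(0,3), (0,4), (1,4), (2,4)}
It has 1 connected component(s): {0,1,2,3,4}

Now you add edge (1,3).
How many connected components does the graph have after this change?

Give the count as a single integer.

Initial component count: 1
Add (1,3): endpoints already in same component. Count unchanged: 1.
New component count: 1

Answer: 1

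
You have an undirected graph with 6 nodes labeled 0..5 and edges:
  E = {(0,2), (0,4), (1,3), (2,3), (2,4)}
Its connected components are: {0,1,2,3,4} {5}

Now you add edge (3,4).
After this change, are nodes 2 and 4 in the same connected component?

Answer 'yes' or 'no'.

Answer: yes

Derivation:
Initial components: {0,1,2,3,4} {5}
Adding edge (3,4): both already in same component {0,1,2,3,4}. No change.
New components: {0,1,2,3,4} {5}
Are 2 and 4 in the same component? yes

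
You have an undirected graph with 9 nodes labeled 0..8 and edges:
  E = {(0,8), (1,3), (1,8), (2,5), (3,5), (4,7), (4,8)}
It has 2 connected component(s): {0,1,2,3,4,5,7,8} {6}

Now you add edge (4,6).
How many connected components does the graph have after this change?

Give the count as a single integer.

Initial component count: 2
Add (4,6): merges two components. Count decreases: 2 -> 1.
New component count: 1

Answer: 1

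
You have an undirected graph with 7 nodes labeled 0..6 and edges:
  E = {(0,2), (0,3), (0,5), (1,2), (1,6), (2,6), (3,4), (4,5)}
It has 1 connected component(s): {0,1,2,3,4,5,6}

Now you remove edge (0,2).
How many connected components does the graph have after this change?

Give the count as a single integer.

Initial component count: 1
Remove (0,2): it was a bridge. Count increases: 1 -> 2.
  After removal, components: {0,3,4,5} {1,2,6}
New component count: 2

Answer: 2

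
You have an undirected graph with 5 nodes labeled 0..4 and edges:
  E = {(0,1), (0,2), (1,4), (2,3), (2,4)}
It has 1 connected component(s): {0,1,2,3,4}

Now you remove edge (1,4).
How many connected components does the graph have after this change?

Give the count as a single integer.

Answer: 1

Derivation:
Initial component count: 1
Remove (1,4): not a bridge. Count unchanged: 1.
  After removal, components: {0,1,2,3,4}
New component count: 1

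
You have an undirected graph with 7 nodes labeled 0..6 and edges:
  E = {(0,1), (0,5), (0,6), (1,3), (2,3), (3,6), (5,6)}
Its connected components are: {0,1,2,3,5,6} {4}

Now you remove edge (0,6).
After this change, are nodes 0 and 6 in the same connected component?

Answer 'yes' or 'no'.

Initial components: {0,1,2,3,5,6} {4}
Removing edge (0,6): not a bridge — component count unchanged at 2.
New components: {0,1,2,3,5,6} {4}
Are 0 and 6 in the same component? yes

Answer: yes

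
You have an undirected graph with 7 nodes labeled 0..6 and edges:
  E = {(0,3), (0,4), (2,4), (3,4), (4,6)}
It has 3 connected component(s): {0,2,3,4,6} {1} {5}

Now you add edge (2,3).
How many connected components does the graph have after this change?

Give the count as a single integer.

Answer: 3

Derivation:
Initial component count: 3
Add (2,3): endpoints already in same component. Count unchanged: 3.
New component count: 3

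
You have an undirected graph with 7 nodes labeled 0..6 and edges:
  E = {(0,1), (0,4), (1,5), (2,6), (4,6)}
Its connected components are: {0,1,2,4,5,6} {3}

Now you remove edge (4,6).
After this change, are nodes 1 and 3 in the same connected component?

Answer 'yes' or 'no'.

Initial components: {0,1,2,4,5,6} {3}
Removing edge (4,6): it was a bridge — component count 2 -> 3.
New components: {0,1,4,5} {2,6} {3}
Are 1 and 3 in the same component? no

Answer: no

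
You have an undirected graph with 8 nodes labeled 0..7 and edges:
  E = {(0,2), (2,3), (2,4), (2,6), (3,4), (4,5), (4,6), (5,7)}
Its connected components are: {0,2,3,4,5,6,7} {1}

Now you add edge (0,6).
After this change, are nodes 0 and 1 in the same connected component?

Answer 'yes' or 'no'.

Answer: no

Derivation:
Initial components: {0,2,3,4,5,6,7} {1}
Adding edge (0,6): both already in same component {0,2,3,4,5,6,7}. No change.
New components: {0,2,3,4,5,6,7} {1}
Are 0 and 1 in the same component? no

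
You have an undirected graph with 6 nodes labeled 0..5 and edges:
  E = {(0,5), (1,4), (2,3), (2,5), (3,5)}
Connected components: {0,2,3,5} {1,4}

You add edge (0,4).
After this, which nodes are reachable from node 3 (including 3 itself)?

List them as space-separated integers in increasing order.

Answer: 0 1 2 3 4 5

Derivation:
Before: nodes reachable from 3: {0,2,3,5}
Adding (0,4): merges 3's component with another. Reachability grows.
After: nodes reachable from 3: {0,1,2,3,4,5}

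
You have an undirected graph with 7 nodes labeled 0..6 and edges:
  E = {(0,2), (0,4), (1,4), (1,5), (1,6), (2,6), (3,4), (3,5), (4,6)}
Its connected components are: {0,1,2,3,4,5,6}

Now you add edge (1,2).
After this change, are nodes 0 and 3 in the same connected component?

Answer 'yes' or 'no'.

Initial components: {0,1,2,3,4,5,6}
Adding edge (1,2): both already in same component {0,1,2,3,4,5,6}. No change.
New components: {0,1,2,3,4,5,6}
Are 0 and 3 in the same component? yes

Answer: yes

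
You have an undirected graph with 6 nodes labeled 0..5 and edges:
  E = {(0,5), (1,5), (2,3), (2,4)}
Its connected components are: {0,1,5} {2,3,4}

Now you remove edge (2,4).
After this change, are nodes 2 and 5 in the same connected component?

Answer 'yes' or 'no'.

Answer: no

Derivation:
Initial components: {0,1,5} {2,3,4}
Removing edge (2,4): it was a bridge — component count 2 -> 3.
New components: {0,1,5} {2,3} {4}
Are 2 and 5 in the same component? no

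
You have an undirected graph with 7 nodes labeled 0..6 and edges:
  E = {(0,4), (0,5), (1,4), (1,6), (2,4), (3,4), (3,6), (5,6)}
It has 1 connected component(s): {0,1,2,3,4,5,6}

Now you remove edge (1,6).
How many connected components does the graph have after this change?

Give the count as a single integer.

Initial component count: 1
Remove (1,6): not a bridge. Count unchanged: 1.
  After removal, components: {0,1,2,3,4,5,6}
New component count: 1

Answer: 1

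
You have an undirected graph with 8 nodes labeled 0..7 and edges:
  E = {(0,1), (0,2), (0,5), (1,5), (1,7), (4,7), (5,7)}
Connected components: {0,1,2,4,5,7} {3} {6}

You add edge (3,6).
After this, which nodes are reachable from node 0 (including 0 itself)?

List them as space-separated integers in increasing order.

Before: nodes reachable from 0: {0,1,2,4,5,7}
Adding (3,6): merges two components, but neither contains 0. Reachability from 0 unchanged.
After: nodes reachable from 0: {0,1,2,4,5,7}

Answer: 0 1 2 4 5 7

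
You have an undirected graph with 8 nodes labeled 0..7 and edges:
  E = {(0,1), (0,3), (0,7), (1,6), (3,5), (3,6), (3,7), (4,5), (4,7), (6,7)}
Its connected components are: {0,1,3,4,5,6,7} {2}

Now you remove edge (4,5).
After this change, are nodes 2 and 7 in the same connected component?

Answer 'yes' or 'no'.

Answer: no

Derivation:
Initial components: {0,1,3,4,5,6,7} {2}
Removing edge (4,5): not a bridge — component count unchanged at 2.
New components: {0,1,3,4,5,6,7} {2}
Are 2 and 7 in the same component? no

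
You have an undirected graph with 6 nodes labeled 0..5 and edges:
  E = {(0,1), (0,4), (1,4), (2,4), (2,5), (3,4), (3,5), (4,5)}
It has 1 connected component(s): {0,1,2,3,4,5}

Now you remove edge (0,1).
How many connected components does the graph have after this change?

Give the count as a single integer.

Initial component count: 1
Remove (0,1): not a bridge. Count unchanged: 1.
  After removal, components: {0,1,2,3,4,5}
New component count: 1

Answer: 1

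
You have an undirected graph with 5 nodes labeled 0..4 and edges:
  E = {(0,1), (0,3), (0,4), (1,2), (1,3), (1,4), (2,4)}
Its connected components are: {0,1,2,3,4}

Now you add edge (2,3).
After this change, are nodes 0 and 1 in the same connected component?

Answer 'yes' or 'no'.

Answer: yes

Derivation:
Initial components: {0,1,2,3,4}
Adding edge (2,3): both already in same component {0,1,2,3,4}. No change.
New components: {0,1,2,3,4}
Are 0 and 1 in the same component? yes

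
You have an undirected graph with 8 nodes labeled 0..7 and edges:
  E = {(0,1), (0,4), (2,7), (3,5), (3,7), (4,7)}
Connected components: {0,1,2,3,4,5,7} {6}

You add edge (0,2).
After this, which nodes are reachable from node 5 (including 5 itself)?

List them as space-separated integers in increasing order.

Answer: 0 1 2 3 4 5 7

Derivation:
Before: nodes reachable from 5: {0,1,2,3,4,5,7}
Adding (0,2): both endpoints already in same component. Reachability from 5 unchanged.
After: nodes reachable from 5: {0,1,2,3,4,5,7}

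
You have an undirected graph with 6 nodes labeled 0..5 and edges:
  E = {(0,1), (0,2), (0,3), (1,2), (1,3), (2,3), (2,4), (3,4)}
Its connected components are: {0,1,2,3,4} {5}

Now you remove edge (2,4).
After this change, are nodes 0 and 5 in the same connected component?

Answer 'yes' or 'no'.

Answer: no

Derivation:
Initial components: {0,1,2,3,4} {5}
Removing edge (2,4): not a bridge — component count unchanged at 2.
New components: {0,1,2,3,4} {5}
Are 0 and 5 in the same component? no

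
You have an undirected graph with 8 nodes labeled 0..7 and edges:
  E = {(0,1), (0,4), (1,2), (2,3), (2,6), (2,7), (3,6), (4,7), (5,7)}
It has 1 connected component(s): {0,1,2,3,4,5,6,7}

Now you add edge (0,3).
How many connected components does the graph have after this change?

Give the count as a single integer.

Initial component count: 1
Add (0,3): endpoints already in same component. Count unchanged: 1.
New component count: 1

Answer: 1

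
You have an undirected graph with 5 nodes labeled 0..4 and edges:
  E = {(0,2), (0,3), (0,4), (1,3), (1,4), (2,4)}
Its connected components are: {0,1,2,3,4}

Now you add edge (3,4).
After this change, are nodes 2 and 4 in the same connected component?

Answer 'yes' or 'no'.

Answer: yes

Derivation:
Initial components: {0,1,2,3,4}
Adding edge (3,4): both already in same component {0,1,2,3,4}. No change.
New components: {0,1,2,3,4}
Are 2 and 4 in the same component? yes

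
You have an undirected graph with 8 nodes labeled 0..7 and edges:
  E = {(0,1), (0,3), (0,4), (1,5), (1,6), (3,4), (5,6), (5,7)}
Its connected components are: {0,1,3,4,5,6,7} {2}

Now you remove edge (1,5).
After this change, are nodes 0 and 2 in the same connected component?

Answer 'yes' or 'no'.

Answer: no

Derivation:
Initial components: {0,1,3,4,5,6,7} {2}
Removing edge (1,5): not a bridge — component count unchanged at 2.
New components: {0,1,3,4,5,6,7} {2}
Are 0 and 2 in the same component? no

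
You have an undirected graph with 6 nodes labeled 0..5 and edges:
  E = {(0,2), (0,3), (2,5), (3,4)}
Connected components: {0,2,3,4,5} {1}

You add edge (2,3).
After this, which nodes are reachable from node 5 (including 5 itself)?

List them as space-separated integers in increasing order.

Before: nodes reachable from 5: {0,2,3,4,5}
Adding (2,3): both endpoints already in same component. Reachability from 5 unchanged.
After: nodes reachable from 5: {0,2,3,4,5}

Answer: 0 2 3 4 5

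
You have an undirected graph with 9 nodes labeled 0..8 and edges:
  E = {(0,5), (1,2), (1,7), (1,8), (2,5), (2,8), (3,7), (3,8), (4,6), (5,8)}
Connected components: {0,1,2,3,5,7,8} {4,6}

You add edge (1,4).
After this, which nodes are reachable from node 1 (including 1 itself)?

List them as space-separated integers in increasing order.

Answer: 0 1 2 3 4 5 6 7 8

Derivation:
Before: nodes reachable from 1: {0,1,2,3,5,7,8}
Adding (1,4): merges 1's component with another. Reachability grows.
After: nodes reachable from 1: {0,1,2,3,4,5,6,7,8}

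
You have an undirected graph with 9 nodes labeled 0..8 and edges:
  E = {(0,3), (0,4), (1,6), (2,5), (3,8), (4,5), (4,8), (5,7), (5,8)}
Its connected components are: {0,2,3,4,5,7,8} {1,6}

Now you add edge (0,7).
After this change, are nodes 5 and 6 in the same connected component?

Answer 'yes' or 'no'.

Answer: no

Derivation:
Initial components: {0,2,3,4,5,7,8} {1,6}
Adding edge (0,7): both already in same component {0,2,3,4,5,7,8}. No change.
New components: {0,2,3,4,5,7,8} {1,6}
Are 5 and 6 in the same component? no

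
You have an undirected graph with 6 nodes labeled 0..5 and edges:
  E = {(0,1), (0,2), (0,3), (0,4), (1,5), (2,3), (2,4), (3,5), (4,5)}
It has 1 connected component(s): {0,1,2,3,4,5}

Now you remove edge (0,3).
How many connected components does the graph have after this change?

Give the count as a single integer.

Initial component count: 1
Remove (0,3): not a bridge. Count unchanged: 1.
  After removal, components: {0,1,2,3,4,5}
New component count: 1

Answer: 1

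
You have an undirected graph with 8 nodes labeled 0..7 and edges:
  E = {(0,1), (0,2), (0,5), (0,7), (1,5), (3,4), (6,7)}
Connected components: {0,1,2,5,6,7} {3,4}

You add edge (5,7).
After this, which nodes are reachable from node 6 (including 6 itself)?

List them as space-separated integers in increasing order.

Before: nodes reachable from 6: {0,1,2,5,6,7}
Adding (5,7): both endpoints already in same component. Reachability from 6 unchanged.
After: nodes reachable from 6: {0,1,2,5,6,7}

Answer: 0 1 2 5 6 7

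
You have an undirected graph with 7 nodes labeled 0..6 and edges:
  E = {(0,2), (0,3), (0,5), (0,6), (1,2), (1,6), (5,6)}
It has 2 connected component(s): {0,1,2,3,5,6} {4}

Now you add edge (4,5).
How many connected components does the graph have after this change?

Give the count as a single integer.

Initial component count: 2
Add (4,5): merges two components. Count decreases: 2 -> 1.
New component count: 1

Answer: 1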